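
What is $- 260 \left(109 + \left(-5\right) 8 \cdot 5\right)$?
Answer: $23660$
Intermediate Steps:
$- 260 \left(109 + \left(-5\right) 8 \cdot 5\right) = - 260 \left(109 - 200\right) = \left(-260\right) \left(-91\right) = 23660$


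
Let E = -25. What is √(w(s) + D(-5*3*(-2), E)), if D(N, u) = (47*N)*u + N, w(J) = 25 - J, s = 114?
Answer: I*√35309 ≈ 187.91*I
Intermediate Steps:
D(N, u) = N + 47*N*u (D(N, u) = 47*N*u + N = N + 47*N*u)
√(w(s) + D(-5*3*(-2), E)) = √((25 - 1*114) + (-5*3*(-2))*(1 + 47*(-25))) = √((25 - 114) + (-15*(-2))*(1 - 1175)) = √(-89 + 30*(-1174)) = √(-89 - 35220) = √(-35309) = I*√35309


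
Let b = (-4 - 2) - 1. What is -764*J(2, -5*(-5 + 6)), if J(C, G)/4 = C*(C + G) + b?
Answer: 39728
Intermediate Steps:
b = -7 (b = -6 - 1 = -7)
J(C, G) = -28 + 4*C*(C + G) (J(C, G) = 4*(C*(C + G) - 7) = 4*(-7 + C*(C + G)) = -28 + 4*C*(C + G))
-764*J(2, -5*(-5 + 6)) = -764*(-28 + 4*2² + 4*2*(-5*(-5 + 6))) = -764*(-28 + 4*4 + 4*2*(-5*1)) = -764*(-28 + 16 + 4*2*(-5)) = -764*(-28 + 16 - 40) = -764*(-52) = 39728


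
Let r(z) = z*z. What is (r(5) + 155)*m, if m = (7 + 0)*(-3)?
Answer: -3780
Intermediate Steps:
r(z) = z²
m = -21 (m = 7*(-3) = -21)
(r(5) + 155)*m = (5² + 155)*(-21) = (25 + 155)*(-21) = 180*(-21) = -3780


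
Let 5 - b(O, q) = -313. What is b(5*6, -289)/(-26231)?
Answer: -318/26231 ≈ -0.012123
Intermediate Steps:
b(O, q) = 318 (b(O, q) = 5 - 1*(-313) = 5 + 313 = 318)
b(5*6, -289)/(-26231) = 318/(-26231) = 318*(-1/26231) = -318/26231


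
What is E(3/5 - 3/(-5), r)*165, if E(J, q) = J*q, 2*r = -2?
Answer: -198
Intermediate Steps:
r = -1 (r = (1/2)*(-2) = -1)
E(3/5 - 3/(-5), r)*165 = ((3/5 - 3/(-5))*(-1))*165 = ((3*(1/5) - 3*(-1/5))*(-1))*165 = ((3/5 + 3/5)*(-1))*165 = ((6/5)*(-1))*165 = -6/5*165 = -198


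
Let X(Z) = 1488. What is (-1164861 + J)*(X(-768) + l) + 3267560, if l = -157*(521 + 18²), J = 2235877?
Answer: -140489398272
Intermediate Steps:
l = -132665 (l = -157*(521 + 324) = -157*845 = -132665)
(-1164861 + J)*(X(-768) + l) + 3267560 = (-1164861 + 2235877)*(1488 - 132665) + 3267560 = 1071016*(-131177) + 3267560 = -140492665832 + 3267560 = -140489398272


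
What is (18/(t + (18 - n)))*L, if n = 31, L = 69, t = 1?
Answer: -207/2 ≈ -103.50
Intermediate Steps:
(18/(t + (18 - n)))*L = (18/(1 + (18 - 1*31)))*69 = (18/(1 + (18 - 31)))*69 = (18/(1 - 13))*69 = (18/(-12))*69 = -1/12*18*69 = -3/2*69 = -207/2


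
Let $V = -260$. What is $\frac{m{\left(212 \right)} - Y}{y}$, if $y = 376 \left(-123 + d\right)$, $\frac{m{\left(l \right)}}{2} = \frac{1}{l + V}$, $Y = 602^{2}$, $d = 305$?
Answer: $- \frac{8697697}{1642368} \approx -5.2958$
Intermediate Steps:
$Y = 362404$
$m{\left(l \right)} = \frac{2}{-260 + l}$ ($m{\left(l \right)} = \frac{2}{l - 260} = \frac{2}{-260 + l}$)
$y = 68432$ ($y = 376 \left(-123 + 305\right) = 376 \cdot 182 = 68432$)
$\frac{m{\left(212 \right)} - Y}{y} = \frac{\frac{2}{-260 + 212} - 362404}{68432} = \left(\frac{2}{-48} - 362404\right) \frac{1}{68432} = \left(2 \left(- \frac{1}{48}\right) - 362404\right) \frac{1}{68432} = \left(- \frac{1}{24} - 362404\right) \frac{1}{68432} = \left(- \frac{8697697}{24}\right) \frac{1}{68432} = - \frac{8697697}{1642368}$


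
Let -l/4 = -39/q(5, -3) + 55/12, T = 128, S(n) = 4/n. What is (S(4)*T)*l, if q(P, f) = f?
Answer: -27008/3 ≈ -9002.7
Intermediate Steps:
l = -211/3 (l = -4*(-39/(-3) + 55/12) = -4*(-39*(-⅓) + 55*(1/12)) = -4*(13 + 55/12) = -4*211/12 = -211/3 ≈ -70.333)
(S(4)*T)*l = ((4/4)*128)*(-211/3) = ((4*(¼))*128)*(-211/3) = (1*128)*(-211/3) = 128*(-211/3) = -27008/3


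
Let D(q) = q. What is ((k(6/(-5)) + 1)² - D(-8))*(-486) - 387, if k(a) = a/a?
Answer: -6219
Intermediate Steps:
k(a) = 1
((k(6/(-5)) + 1)² - D(-8))*(-486) - 387 = ((1 + 1)² - 1*(-8))*(-486) - 387 = (2² + 8)*(-486) - 387 = (4 + 8)*(-486) - 387 = 12*(-486) - 387 = -5832 - 387 = -6219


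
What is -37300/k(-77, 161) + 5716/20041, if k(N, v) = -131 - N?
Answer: 373918982/541107 ≈ 691.03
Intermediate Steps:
-37300/k(-77, 161) + 5716/20041 = -37300/(-131 - 1*(-77)) + 5716/20041 = -37300/(-131 + 77) + 5716*(1/20041) = -37300/(-54) + 5716/20041 = -37300*(-1/54) + 5716/20041 = 18650/27 + 5716/20041 = 373918982/541107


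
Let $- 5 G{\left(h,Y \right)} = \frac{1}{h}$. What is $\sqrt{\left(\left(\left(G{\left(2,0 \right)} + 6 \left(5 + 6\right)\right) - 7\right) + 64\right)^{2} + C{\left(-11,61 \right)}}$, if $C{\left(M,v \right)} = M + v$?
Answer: $\frac{\sqrt{1515441}}{10} \approx 123.1$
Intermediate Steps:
$G{\left(h,Y \right)} = - \frac{1}{5 h}$
$\sqrt{\left(\left(\left(G{\left(2,0 \right)} + 6 \left(5 + 6\right)\right) - 7\right) + 64\right)^{2} + C{\left(-11,61 \right)}} = \sqrt{\left(\left(\left(- \frac{1}{5 \cdot 2} + 6 \left(5 + 6\right)\right) - 7\right) + 64\right)^{2} + \left(-11 + 61\right)} = \sqrt{\left(\left(\left(\left(- \frac{1}{5}\right) \frac{1}{2} + 6 \cdot 11\right) - 7\right) + 64\right)^{2} + 50} = \sqrt{\left(\left(\left(- \frac{1}{10} + 66\right) - 7\right) + 64\right)^{2} + 50} = \sqrt{\left(\left(\frac{659}{10} - 7\right) + 64\right)^{2} + 50} = \sqrt{\left(\frac{589}{10} + 64\right)^{2} + 50} = \sqrt{\left(\frac{1229}{10}\right)^{2} + 50} = \sqrt{\frac{1510441}{100} + 50} = \sqrt{\frac{1515441}{100}} = \frac{\sqrt{1515441}}{10}$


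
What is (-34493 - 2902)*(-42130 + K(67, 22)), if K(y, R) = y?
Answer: 1572945885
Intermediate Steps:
(-34493 - 2902)*(-42130 + K(67, 22)) = (-34493 - 2902)*(-42130 + 67) = -37395*(-42063) = 1572945885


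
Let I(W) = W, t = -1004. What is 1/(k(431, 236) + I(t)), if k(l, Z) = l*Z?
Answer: 1/100712 ≈ 9.9293e-6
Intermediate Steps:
k(l, Z) = Z*l
1/(k(431, 236) + I(t)) = 1/(236*431 - 1004) = 1/(101716 - 1004) = 1/100712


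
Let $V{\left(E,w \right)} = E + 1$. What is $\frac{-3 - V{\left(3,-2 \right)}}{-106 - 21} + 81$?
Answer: $\frac{10294}{127} \approx 81.055$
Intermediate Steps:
$V{\left(E,w \right)} = 1 + E$
$\frac{-3 - V{\left(3,-2 \right)}}{-106 - 21} + 81 = \frac{-3 - \left(1 + 3\right)}{-106 - 21} + 81 = \frac{-3 - 4}{-127} + 81 = - \frac{-3 - 4}{127} + 81 = \left(- \frac{1}{127}\right) \left(-7\right) + 81 = \frac{7}{127} + 81 = \frac{10294}{127}$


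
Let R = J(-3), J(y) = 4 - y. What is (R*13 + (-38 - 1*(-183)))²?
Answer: 55696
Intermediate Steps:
R = 7 (R = 4 - 1*(-3) = 4 + 3 = 7)
(R*13 + (-38 - 1*(-183)))² = (7*13 + (-38 - 1*(-183)))² = (91 + (-38 + 183))² = (91 + 145)² = 236² = 55696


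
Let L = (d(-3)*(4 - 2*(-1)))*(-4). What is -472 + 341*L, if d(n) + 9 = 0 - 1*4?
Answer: 105920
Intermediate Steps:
d(n) = -13 (d(n) = -9 + (0 - 1*4) = -9 + (0 - 4) = -9 - 4 = -13)
L = 312 (L = -13*(4 - 2*(-1))*(-4) = -13*(4 + 2)*(-4) = -13*6*(-4) = -78*(-4) = 312)
-472 + 341*L = -472 + 341*312 = -472 + 106392 = 105920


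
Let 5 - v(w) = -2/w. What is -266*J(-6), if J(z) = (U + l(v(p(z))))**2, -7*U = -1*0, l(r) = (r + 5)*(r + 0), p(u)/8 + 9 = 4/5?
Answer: -236157842458125/361697408 ≈ -6.5292e+5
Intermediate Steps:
p(u) = -328/5 (p(u) = -72 + 8*(4/5) = -72 + 32/5 = -328/5)
v(w) = 5 + 2/w (v(w) = 5 - (-2)/w = 5 + 2/w)
l(r) = r*(5 + r) (l(r) = (5 + r)*r = r*(5 + r))
U = 0 (U = -(-1)*0/7 = -1/7*0 = 0)
J(z) = 1775622875625/723394816 (J(z) = (0 + (5 + 2/(-328/5))*(5 + (5 + 2/(-328/5))))**2 = (0 + (5 + 2*(-5/328))*(5 + (5 + 2*(-5/328))))**2 = (0 + (5 - 5/164)*(5 + (5 - 5/164)))**2 = (0 + 815*(5 + 815/164)/164)**2 = (0 + (815/164)*(1635/164))**2 = (0 + 1332525/26896)**2 = (1332525/26896)**2 = 1775622875625/723394816)
-266*J(-6) = -266*1775622875625/723394816 = -236157842458125/361697408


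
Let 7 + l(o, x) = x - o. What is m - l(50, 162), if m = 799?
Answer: 694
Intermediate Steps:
l(o, x) = -7 + x - o (l(o, x) = -7 + (x - o) = -7 + x - o)
m - l(50, 162) = 799 - (-7 + 162 - 1*50) = 799 - (-7 + 162 - 50) = 799 - 1*105 = 799 - 105 = 694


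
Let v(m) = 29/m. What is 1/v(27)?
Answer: 27/29 ≈ 0.93103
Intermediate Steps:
1/v(27) = 1/(29/27) = 27/29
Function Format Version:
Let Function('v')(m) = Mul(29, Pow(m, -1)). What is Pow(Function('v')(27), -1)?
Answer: Rational(27, 29) ≈ 0.93103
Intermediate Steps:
Pow(Function('v')(27), -1) = Pow(Mul(29, Pow(27, -1)), -1) = Pow(Mul(29, Rational(1, 27)), -1) = Pow(Rational(29, 27), -1) = Rational(27, 29)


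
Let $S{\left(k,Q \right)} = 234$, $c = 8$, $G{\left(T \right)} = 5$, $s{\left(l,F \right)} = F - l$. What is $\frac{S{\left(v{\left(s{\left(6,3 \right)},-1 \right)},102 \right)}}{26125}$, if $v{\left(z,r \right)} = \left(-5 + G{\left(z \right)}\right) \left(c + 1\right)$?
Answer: $\frac{234}{26125} \approx 0.0089569$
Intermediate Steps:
$v{\left(z,r \right)} = 0$ ($v{\left(z,r \right)} = \left(-5 + 5\right) \left(8 + 1\right) = 0 \cdot 9 = 0$)
$\frac{S{\left(v{\left(s{\left(6,3 \right)},-1 \right)},102 \right)}}{26125} = \frac{234}{26125}$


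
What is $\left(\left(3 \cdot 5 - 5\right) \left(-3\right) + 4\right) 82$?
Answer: $-2132$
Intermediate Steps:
$\left(\left(3 \cdot 5 - 5\right) \left(-3\right) + 4\right) 82 = \left(\left(15 - 5\right) \left(-3\right) + 4\right) 82 = \left(10 \left(-3\right) + 4\right) 82 = \left(-30 + 4\right) 82 = \left(-26\right) 82 = -2132$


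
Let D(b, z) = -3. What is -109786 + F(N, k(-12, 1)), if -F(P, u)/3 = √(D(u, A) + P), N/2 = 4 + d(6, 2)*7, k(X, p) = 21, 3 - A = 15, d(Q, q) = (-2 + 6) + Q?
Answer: -109786 - 3*√145 ≈ -1.0982e+5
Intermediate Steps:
d(Q, q) = 4 + Q
A = -12 (A = 3 - 1*15 = 3 - 15 = -12)
N = 148 (N = 2*(4 + (4 + 6)*7) = 2*(4 + 10*7) = 2*(4 + 70) = 2*74 = 148)
F(P, u) = -3*√(-3 + P)
-109786 + F(N, k(-12, 1)) = -109786 - 3*√(-3 + 148) = -109786 - 3*√145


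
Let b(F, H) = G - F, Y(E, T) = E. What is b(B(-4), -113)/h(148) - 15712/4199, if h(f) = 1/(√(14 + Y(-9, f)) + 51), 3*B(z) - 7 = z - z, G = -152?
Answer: -33066041/4199 - 463*√5/3 ≈ -8219.8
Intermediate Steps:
B(z) = 7/3 (B(z) = 7/3 + (z - z)/3 = 7/3 + (⅓)*0 = 7/3 + 0 = 7/3)
b(F, H) = -152 - F
h(f) = 1/(51 + √5) (h(f) = 1/(√(14 - 9) + 51) = 1/(√5 + 51) = 1/(51 + √5))
b(B(-4), -113)/h(148) - 15712/4199 = (-152 - 1*7/3)/(51/2596 - √5/2596) - 15712/4199 = (-152 - 7/3)/(51/2596 - √5/2596) - 15712*1/4199 = -463/(3*(51/2596 - √5/2596)) - 15712/4199 = -15712/4199 - 463/(3*(51/2596 - √5/2596))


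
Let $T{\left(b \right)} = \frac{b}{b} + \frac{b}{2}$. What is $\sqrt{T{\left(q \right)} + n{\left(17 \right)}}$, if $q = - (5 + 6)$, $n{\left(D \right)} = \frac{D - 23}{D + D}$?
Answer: $\frac{i \sqrt{5406}}{34} \approx 2.1625 i$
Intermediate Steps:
$n{\left(D \right)} = \frac{-23 + D}{2 D}$
$q = -11$ ($q = \left(-1\right) 11 = -11$)
$T{\left(b \right)} = 1 + \frac{b}{2}$ ($T{\left(b \right)} = 1 + b \frac{1}{2} = 1 + \frac{b}{2}$)
$\sqrt{T{\left(q \right)} + n{\left(17 \right)}} = \sqrt{\left(1 + \frac{1}{2} \left(-11\right)\right) + \frac{-23 + 17}{2 \cdot 17}} = \sqrt{\left(1 - \frac{11}{2}\right) + \frac{1}{2} \cdot \frac{1}{17} \left(-6\right)} = \sqrt{- \frac{9}{2} - \frac{3}{17}} = \sqrt{- \frac{159}{34}} = \frac{i \sqrt{5406}}{34}$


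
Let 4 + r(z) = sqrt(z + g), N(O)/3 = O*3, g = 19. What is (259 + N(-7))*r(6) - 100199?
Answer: -100003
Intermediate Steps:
N(O) = 9*O (N(O) = 3*(O*3) = 3*(3*O) = 9*O)
r(z) = -4 + sqrt(19 + z) (r(z) = -4 + sqrt(z + 19) = -4 + sqrt(19 + z))
(259 + N(-7))*r(6) - 100199 = (259 + 9*(-7))*(-4 + sqrt(19 + 6)) - 100199 = (259 - 63)*(-4 + sqrt(25)) - 100199 = 196*(-4 + 5) - 100199 = 196*1 - 100199 = 196 - 100199 = -100003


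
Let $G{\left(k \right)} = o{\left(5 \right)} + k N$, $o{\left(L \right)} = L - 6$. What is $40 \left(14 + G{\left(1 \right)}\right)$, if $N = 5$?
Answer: $720$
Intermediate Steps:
$o{\left(L \right)} = -6 + L$ ($o{\left(L \right)} = L - 6 = -6 + L$)
$G{\left(k \right)} = -1 + 5 k$ ($G{\left(k \right)} = \left(-6 + 5\right) + k 5 = -1 + 5 k$)
$40 \left(14 + G{\left(1 \right)}\right) = 40 \left(14 + \left(-1 + 5 \cdot 1\right)\right) = 40 \left(14 + \left(-1 + 5\right)\right) = 40 \left(14 + 4\right) = 40 \cdot 18 = 720$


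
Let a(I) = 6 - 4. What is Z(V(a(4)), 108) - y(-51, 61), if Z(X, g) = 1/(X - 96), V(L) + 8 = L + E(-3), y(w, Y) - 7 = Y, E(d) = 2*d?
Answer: -7345/108 ≈ -68.009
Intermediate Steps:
y(w, Y) = 7 + Y
a(I) = 2
V(L) = -14 + L (V(L) = -8 + (L + 2*(-3)) = -8 + (L - 6) = -8 + (-6 + L) = -14 + L)
Z(X, g) = 1/(-96 + X)
Z(V(a(4)), 108) - y(-51, 61) = 1/(-96 + (-14 + 2)) - (7 + 61) = 1/(-96 - 12) - 1*68 = 1/(-108) - 68 = -1/108 - 68 = -7345/108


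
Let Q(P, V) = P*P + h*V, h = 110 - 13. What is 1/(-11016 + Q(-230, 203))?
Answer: 1/61575 ≈ 1.6240e-5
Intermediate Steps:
h = 97
Q(P, V) = P² + 97*V (Q(P, V) = P*P + 97*V = P² + 97*V)
1/(-11016 + Q(-230, 203)) = 1/(-11016 + ((-230)² + 97*203)) = 1/(-11016 + (52900 + 19691)) = 1/(-11016 + 72591) = 1/61575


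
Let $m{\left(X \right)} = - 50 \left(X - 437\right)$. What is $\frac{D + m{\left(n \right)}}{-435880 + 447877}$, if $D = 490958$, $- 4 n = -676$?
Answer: $\frac{504358}{11997} \approx 42.04$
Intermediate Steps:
$n = 169$ ($n = \left(- \frac{1}{4}\right) \left(-676\right) = 169$)
$m{\left(X \right)} = 21850 - 50 X$ ($m{\left(X \right)} = - 50 \left(-437 + X\right) = 21850 - 50 X$)
$\frac{D + m{\left(n \right)}}{-435880 + 447877} = \frac{490958 + \left(21850 - 8450\right)}{-435880 + 447877} = \frac{490958 + \left(21850 - 8450\right)}{11997} = \left(490958 + 13400\right) \frac{1}{11997} = 504358 \cdot \frac{1}{11997} = \frac{504358}{11997}$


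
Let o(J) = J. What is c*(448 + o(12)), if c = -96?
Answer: -44160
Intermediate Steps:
c*(448 + o(12)) = -96*(448 + 12) = -96*460 = -44160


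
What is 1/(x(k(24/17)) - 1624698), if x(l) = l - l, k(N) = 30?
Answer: -1/1624698 ≈ -6.1550e-7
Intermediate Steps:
x(l) = 0
1/(x(k(24/17)) - 1624698) = 1/(0 - 1624698) = 1/(-1624698) = -1/1624698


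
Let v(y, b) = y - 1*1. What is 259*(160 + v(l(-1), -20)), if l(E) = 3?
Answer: 41958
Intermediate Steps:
v(y, b) = -1 + y (v(y, b) = y - 1 = -1 + y)
259*(160 + v(l(-1), -20)) = 259*(160 + (-1 + 3)) = 259*(160 + 2) = 259*162 = 41958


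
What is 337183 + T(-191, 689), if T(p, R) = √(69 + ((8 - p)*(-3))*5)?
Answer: 337183 + 54*I ≈ 3.3718e+5 + 54.0*I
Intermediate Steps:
T(p, R) = √(-51 + 15*p) (T(p, R) = √(69 + (-24 + 3*p)*5) = √(69 + (-120 + 15*p)) = √(-51 + 15*p))
337183 + T(-191, 689) = 337183 + √(-51 + 15*(-191)) = 337183 + √(-51 - 2865) = 337183 + √(-2916) = 337183 + 54*I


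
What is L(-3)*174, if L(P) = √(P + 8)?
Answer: 174*√5 ≈ 389.08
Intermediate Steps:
L(P) = √(8 + P)
L(-3)*174 = √(8 - 3)*174 = √5*174 = 174*√5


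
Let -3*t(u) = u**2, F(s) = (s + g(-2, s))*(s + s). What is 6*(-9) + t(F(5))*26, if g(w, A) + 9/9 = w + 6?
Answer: -166562/3 ≈ -55521.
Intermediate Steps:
g(w, A) = 5 + w (g(w, A) = -1 + (w + 6) = -1 + (6 + w) = 5 + w)
F(s) = 2*s*(3 + s) (F(s) = (s + (5 - 2))*(s + s) = (s + 3)*(2*s) = (3 + s)*(2*s) = 2*s*(3 + s))
t(u) = -u**2/3
6*(-9) + t(F(5))*26 = 6*(-9) - 100*(3 + 5)**2/3*26 = -54 - (2*5*8)**2/3*26 = -54 - 1/3*80**2*26 = -54 - 1/3*6400*26 = -54 - 6400/3*26 = -54 - 166400/3 = -166562/3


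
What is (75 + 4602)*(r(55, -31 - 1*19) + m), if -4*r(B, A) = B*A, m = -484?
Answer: 1903539/2 ≈ 9.5177e+5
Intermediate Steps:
r(B, A) = -A*B/4 (r(B, A) = -B*A/4 = -A*B/4)
(75 + 4602)*(r(55, -31 - 1*19) + m) = (75 + 4602)*(-¼*(-31 - 1*19)*55 - 484) = 4677*(-¼*(-31 - 19)*55 - 484) = 4677*(-¼*(-50)*55 - 484) = 4677*(1375/2 - 484) = 4677*(407/2) = 1903539/2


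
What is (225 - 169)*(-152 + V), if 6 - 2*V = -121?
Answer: -4956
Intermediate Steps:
V = 127/2 (V = 3 - ½*(-121) = 3 + 121/2 = 127/2 ≈ 63.500)
(225 - 169)*(-152 + V) = (225 - 169)*(-152 + 127/2) = 56*(-177/2) = -4956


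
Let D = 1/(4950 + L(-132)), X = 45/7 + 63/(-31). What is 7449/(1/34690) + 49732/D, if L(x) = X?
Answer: 109541132898/217 ≈ 5.0480e+8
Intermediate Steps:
X = 954/217 (X = 45*(1/7) + 63*(-1/31) = 45/7 - 63/31 = 954/217 ≈ 4.3963)
L(x) = 954/217
D = 217/1075104 (D = 1/(4950 + 954/217) = 1/(1075104/217) = 217/1075104 ≈ 0.00020184)
7449/(1/34690) + 49732/D = 7449/(1/34690) + 49732/(217/1075104) = 7449/(1/34690) + 49732*(1075104/217) = 7449*34690 + 53467072128/217 = 258405810 + 53467072128/217 = 109541132898/217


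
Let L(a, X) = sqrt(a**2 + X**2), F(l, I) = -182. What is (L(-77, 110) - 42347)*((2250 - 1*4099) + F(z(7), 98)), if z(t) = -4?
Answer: 86006757 - 22341*sqrt(149) ≈ 8.5734e+7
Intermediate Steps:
L(a, X) = sqrt(X**2 + a**2)
(L(-77, 110) - 42347)*((2250 - 1*4099) + F(z(7), 98)) = (sqrt(110**2 + (-77)**2) - 42347)*((2250 - 1*4099) - 182) = (sqrt(12100 + 5929) - 42347)*((2250 - 4099) - 182) = (sqrt(18029) - 42347)*(-1849 - 182) = (11*sqrt(149) - 42347)*(-2031) = (-42347 + 11*sqrt(149))*(-2031) = 86006757 - 22341*sqrt(149)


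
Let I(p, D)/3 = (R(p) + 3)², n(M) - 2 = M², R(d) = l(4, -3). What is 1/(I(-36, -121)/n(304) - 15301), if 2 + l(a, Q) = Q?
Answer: -15403/235681301 ≈ -6.5355e-5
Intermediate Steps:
l(a, Q) = -2 + Q
R(d) = -5 (R(d) = -2 - 3 = -5)
n(M) = 2 + M²
I(p, D) = 12 (I(p, D) = 3*(-5 + 3)² = 3*(-2)² = 3*4 = 12)
1/(I(-36, -121)/n(304) - 15301) = 1/(12/(2 + 304²) - 15301) = 1/(12/(2 + 92416) - 15301) = 1/(12/92418 - 15301) = 1/(12*(1/92418) - 15301) = 1/(2/15403 - 15301) = 1/(-235681301/15403) = -15403/235681301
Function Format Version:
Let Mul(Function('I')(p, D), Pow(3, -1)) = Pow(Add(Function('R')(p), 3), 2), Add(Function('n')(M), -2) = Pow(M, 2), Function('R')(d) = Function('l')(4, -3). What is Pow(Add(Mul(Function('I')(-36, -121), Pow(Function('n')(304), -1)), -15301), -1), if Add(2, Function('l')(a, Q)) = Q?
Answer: Rational(-15403, 235681301) ≈ -6.5355e-5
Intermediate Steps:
Function('l')(a, Q) = Add(-2, Q)
Function('R')(d) = -5 (Function('R')(d) = Add(-2, -3) = -5)
Function('n')(M) = Add(2, Pow(M, 2))
Function('I')(p, D) = 12 (Function('I')(p, D) = Mul(3, Pow(Add(-5, 3), 2)) = Mul(3, Pow(-2, 2)) = Mul(3, 4) = 12)
Pow(Add(Mul(Function('I')(-36, -121), Pow(Function('n')(304), -1)), -15301), -1) = Pow(Add(Mul(12, Pow(Add(2, Pow(304, 2)), -1)), -15301), -1) = Pow(Add(Mul(12, Pow(Add(2, 92416), -1)), -15301), -1) = Pow(Add(Mul(12, Pow(92418, -1)), -15301), -1) = Pow(Add(Mul(12, Rational(1, 92418)), -15301), -1) = Pow(Add(Rational(2, 15403), -15301), -1) = Pow(Rational(-235681301, 15403), -1) = Rational(-15403, 235681301)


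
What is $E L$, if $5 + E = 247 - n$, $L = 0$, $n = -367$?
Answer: $0$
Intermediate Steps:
$E = 609$ ($E = -5 + \left(247 - -367\right) = -5 + \left(247 + 367\right) = -5 + 614 = 609$)
$E L = 609 \cdot 0 = 0$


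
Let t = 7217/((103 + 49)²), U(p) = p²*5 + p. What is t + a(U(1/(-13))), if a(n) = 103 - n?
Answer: 403575833/3904576 ≈ 103.36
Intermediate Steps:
U(p) = p + 5*p² (U(p) = 5*p² + p = p + 5*p²)
t = 7217/23104 (t = 7217/(152²) = 7217/23104 ≈ 0.31237)
t + a(U(1/(-13))) = 7217/23104 + (103 - (1 + 5/(-13))/(-13)) = 7217/23104 + (103 - (-1)*(1 + 5*(-1/13))/13) = 7217/23104 + (103 - (-1)*(1 - 5/13)/13) = 7217/23104 + (103 - (-1)*8/(13*13)) = 7217/23104 + (103 - 1*(-8/169)) = 7217/23104 + (103 + 8/169) = 7217/23104 + 17415/169 = 403575833/3904576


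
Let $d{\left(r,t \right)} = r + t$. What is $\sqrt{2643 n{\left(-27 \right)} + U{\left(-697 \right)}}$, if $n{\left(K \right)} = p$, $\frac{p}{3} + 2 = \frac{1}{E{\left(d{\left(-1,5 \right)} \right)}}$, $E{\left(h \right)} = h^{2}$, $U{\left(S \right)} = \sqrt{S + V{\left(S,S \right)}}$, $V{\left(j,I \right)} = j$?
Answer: $\frac{\sqrt{-245799 + 16 i \sqrt{1394}}}{4} \approx 0.15062 + 123.95 i$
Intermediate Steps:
$U{\left(S \right)} = \sqrt{2} \sqrt{S}$ ($U{\left(S \right)} = \sqrt{S + S} = \sqrt{2 S} = \sqrt{2} \sqrt{S}$)
$p = - \frac{93}{16}$ ($p = -6 + \frac{3}{\left(-1 + 5\right)^{2}} = -6 + \frac{3}{4^{2}} = -6 + \frac{3}{16} = - \frac{93}{16} \approx -5.8125$)
$n{\left(K \right)} = - \frac{93}{16}$
$\sqrt{2643 n{\left(-27 \right)} + U{\left(-697 \right)}} = \sqrt{2643 \left(- \frac{93}{16}\right) + \sqrt{2} \sqrt{-697}} = \sqrt{- \frac{245799}{16} + \sqrt{2} i \sqrt{697}} = \sqrt{- \frac{245799}{16} + i \sqrt{1394}}$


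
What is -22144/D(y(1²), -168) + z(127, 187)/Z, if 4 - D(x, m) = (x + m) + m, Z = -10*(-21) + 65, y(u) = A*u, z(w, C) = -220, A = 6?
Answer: -56028/835 ≈ -67.099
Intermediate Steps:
y(u) = 6*u
Z = 275 (Z = 210 + 65 = 275)
D(x, m) = 4 - x - 2*m (D(x, m) = 4 - ((x + m) + m) = 4 - ((m + x) + m) = 4 - (x + 2*m) = 4 + (-x - 2*m) = 4 - x - 2*m)
-22144/D(y(1²), -168) + z(127, 187)/Z = -22144/(4 - 6*1² - 2*(-168)) - 220/275 = -22144/(4 - 6 + 336) - 220*1/275 = -22144/(4 - 1*6 + 336) - ⅘ = -22144/(4 - 6 + 336) - ⅘ = -22144/334 - ⅘ = -22144*1/334 - ⅘ = -11072/167 - ⅘ = -56028/835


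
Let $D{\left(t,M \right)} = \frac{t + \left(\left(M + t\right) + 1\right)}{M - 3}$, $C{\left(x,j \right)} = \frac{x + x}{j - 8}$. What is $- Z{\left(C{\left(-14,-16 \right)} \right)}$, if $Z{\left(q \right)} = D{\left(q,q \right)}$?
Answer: $\frac{27}{11} \approx 2.4545$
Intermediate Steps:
$C{\left(x,j \right)} = \frac{2 x}{-8 + j}$
$D{\left(t,M \right)} = \frac{1 + M + 2 t}{-3 + M}$ ($D{\left(t,M \right)} = \frac{t + \left(1 + M + t\right)}{-3 + M} = \frac{1 + M + 2 t}{-3 + M}$)
$Z{\left(q \right)} = \frac{1 + 3 q}{-3 + q}$ ($Z{\left(q \right)} = \frac{1 + q + 2 q}{-3 + q} = \frac{1 + 3 q}{-3 + q}$)
$- Z{\left(C{\left(-14,-16 \right)} \right)} = - \frac{1 + 3 \cdot 2 \left(-14\right) \frac{1}{-8 - 16}}{-3 + 2 \left(-14\right) \frac{1}{-8 - 16}} = - \frac{1 + 3 \cdot 2 \left(-14\right) \frac{1}{-24}}{-3 + 2 \left(-14\right) \frac{1}{-24}} = - \frac{1 + 3 \cdot 2 \left(-14\right) \left(- \frac{1}{24}\right)}{-3 + 2 \left(-14\right) \left(- \frac{1}{24}\right)} = - \frac{1 + 3 \cdot \frac{7}{6}}{-3 + \frac{7}{6}} = - \frac{1 + \frac{7}{2}}{- \frac{11}{6}} = - \frac{\left(-6\right) 9}{11 \cdot 2} = \left(-1\right) \left(- \frac{27}{11}\right) = \frac{27}{11}$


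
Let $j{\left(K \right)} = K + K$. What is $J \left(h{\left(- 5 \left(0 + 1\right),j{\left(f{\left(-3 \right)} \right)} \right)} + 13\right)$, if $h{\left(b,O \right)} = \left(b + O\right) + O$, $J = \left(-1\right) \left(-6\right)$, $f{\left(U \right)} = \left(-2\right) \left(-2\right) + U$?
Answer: $72$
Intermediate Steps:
$f{\left(U \right)} = 4 + U$
$j{\left(K \right)} = 2 K$
$J = 6$
$h{\left(b,O \right)} = b + 2 O$ ($h{\left(b,O \right)} = \left(O + b\right) + O = b + 2 O$)
$J \left(h{\left(- 5 \left(0 + 1\right),j{\left(f{\left(-3 \right)} \right)} \right)} + 13\right) = 6 \left(\left(- 5 \left(0 + 1\right) + 2 \cdot 2 \left(4 - 3\right)\right) + 13\right) = 6 \left(\left(\left(-5\right) 1 + 2 \cdot 2 \cdot 1\right) + 13\right) = 6 \left(\left(-5 + 2 \cdot 2\right) + 13\right) = 6 \left(\left(-5 + 4\right) + 13\right) = 6 \left(-1 + 13\right) = 6 \cdot 12 = 72$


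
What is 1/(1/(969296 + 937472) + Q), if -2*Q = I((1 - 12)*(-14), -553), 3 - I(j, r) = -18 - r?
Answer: 1906768/507200289 ≈ 0.0037594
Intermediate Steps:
I(j, r) = 21 + r (I(j, r) = 3 - (-18 - r) = 3 + (18 + r) = 21 + r)
Q = 266 (Q = -(21 - 553)/2 = -½*(-532) = 266)
1/(1/(969296 + 937472) + Q) = 1/(1/(969296 + 937472) + 266) = 1/(1/1906768 + 266) = 1/(507200289/1906768) = 1906768/507200289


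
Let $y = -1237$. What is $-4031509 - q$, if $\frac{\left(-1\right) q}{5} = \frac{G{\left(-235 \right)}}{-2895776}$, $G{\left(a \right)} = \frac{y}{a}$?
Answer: $- \frac{548694309282485}{136101472} \approx -4.0315 \cdot 10^{6}$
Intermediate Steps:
$G{\left(a \right)} = - \frac{1237}{a}$
$q = \frac{1237}{136101472}$ ($q = - 5 \frac{\left(-1237\right) \frac{1}{-235}}{-2895776} = - 5 \left(-1237\right) \left(- \frac{1}{235}\right) \left(- \frac{1}{2895776}\right) = - 5 \cdot \frac{1237}{235} \left(- \frac{1}{2895776}\right) = \left(-5\right) \left(- \frac{1237}{680507360}\right) = \frac{1237}{136101472} \approx 9.0888 \cdot 10^{-6}$)
$-4031509 - q = -4031509 - \frac{1237}{136101472} = - \frac{548694309282485}{136101472}$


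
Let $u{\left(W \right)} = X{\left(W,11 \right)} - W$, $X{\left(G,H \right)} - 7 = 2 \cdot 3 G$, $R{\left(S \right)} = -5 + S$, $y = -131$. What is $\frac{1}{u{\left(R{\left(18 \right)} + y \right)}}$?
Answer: $- \frac{1}{583} \approx -0.0017153$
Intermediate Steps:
$X{\left(G,H \right)} = 7 + 6 G$ ($X{\left(G,H \right)} = 7 + 2 \cdot 3 G = 7 + 6 G$)
$u{\left(W \right)} = 7 + 5 W$ ($u{\left(W \right)} = \left(7 + 6 W\right) - W = 7 + 5 W$)
$\frac{1}{u{\left(R{\left(18 \right)} + y \right)}} = \frac{1}{7 + 5 \left(\left(-5 + 18\right) - 131\right)} = \frac{1}{7 + 5 \left(13 - 131\right)} = \frac{1}{7 + 5 \left(-118\right)} = \frac{1}{7 - 590} = \frac{1}{-583} = - \frac{1}{583}$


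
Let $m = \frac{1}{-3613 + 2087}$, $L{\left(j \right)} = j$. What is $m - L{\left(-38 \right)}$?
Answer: $\frac{57987}{1526} \approx 37.999$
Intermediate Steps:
$m = - \frac{1}{1526}$ ($m = \frac{1}{-1526} = - \frac{1}{1526} \approx -0.00065531$)
$m - L{\left(-38 \right)} = - \frac{1}{1526} - -38 = - \frac{1}{1526} + 38 = \frac{57987}{1526}$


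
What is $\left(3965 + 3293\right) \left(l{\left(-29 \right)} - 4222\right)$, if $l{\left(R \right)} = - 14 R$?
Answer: $-27696528$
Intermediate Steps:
$\left(3965 + 3293\right) \left(l{\left(-29 \right)} - 4222\right) = \left(3965 + 3293\right) \left(\left(-14\right) \left(-29\right) - 4222\right) = 7258 \left(406 - 4222\right) = 7258 \left(-3816\right) = -27696528$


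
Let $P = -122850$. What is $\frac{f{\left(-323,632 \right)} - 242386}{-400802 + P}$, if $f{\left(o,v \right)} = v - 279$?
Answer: $\frac{242033}{523652} \approx 0.4622$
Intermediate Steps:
$f{\left(o,v \right)} = -279 + v$
$\frac{f{\left(-323,632 \right)} - 242386}{-400802 + P} = \frac{\left(-279 + 632\right) - 242386}{-400802 - 122850} = \frac{353 - 242386}{-523652} = \left(-242033\right) \left(- \frac{1}{523652}\right) = \frac{242033}{523652}$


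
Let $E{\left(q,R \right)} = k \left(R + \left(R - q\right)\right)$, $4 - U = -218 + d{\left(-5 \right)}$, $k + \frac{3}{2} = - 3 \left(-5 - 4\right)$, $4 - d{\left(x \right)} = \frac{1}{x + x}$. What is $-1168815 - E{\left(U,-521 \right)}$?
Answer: $- \frac{22733751}{20} \approx -1.1367 \cdot 10^{6}$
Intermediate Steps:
$d{\left(x \right)} = 4 - \frac{1}{2 x}$ ($d{\left(x \right)} = 4 - \frac{1}{x + x} = 4 - \frac{1}{2 x}$)
$k = \frac{51}{2}$ ($k = - \frac{3}{2} - 3 \left(-5 - 4\right) = - \frac{3}{2} - -27 = - \frac{3}{2} + 27 = \frac{51}{2} \approx 25.5$)
$U = \frac{2179}{10}$ ($U = 4 - \left(-218 + \left(4 - \frac{1}{2 \left(-5\right)}\right)\right) = 4 - \left(-218 + \left(4 - - \frac{1}{10}\right)\right) = 4 - \left(-218 + \left(4 + \frac{1}{10}\right)\right) = 4 - \left(-218 + \frac{41}{10}\right) = 4 - - \frac{2139}{10} = 4 + \frac{2139}{10} = \frac{2179}{10} \approx 217.9$)
$E{\left(q,R \right)} = 51 R - \frac{51 q}{2}$ ($E{\left(q,R \right)} = \frac{51 \left(R + \left(R - q\right)\right)}{2} = \frac{51 \left(- q + 2 R\right)}{2} = 51 R - \frac{51 q}{2}$)
$-1168815 - E{\left(U,-521 \right)} = -1168815 - \left(51 \left(-521\right) - \frac{111129}{20}\right) = -1168815 - \left(-26571 - \frac{111129}{20}\right) = -1168815 - - \frac{642549}{20} = -1168815 + \frac{642549}{20} = - \frac{22733751}{20}$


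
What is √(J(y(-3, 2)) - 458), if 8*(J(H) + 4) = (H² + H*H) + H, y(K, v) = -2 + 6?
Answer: I*√1830/2 ≈ 21.389*I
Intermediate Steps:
y(K, v) = 4
J(H) = -4 + H²/4 + H/8 (J(H) = -4 + ((H² + H*H) + H)/8 = -4 + ((H² + H²) + H)/8 = -4 + (2*H² + H)/8 = -4 + (H + 2*H²)/8 = -4 + (H²/4 + H/8) = -4 + H²/4 + H/8)
√(J(y(-3, 2)) - 458) = √((-4 + (¼)*4² + (⅛)*4) - 458) = √((-4 + (¼)*16 + ½) - 458) = √((-4 + 4 + ½) - 458) = √(½ - 458) = √(-915/2) = I*√1830/2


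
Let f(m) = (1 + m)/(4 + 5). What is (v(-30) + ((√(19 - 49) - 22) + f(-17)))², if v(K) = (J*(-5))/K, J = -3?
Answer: 181249/324 - 437*I*√30/9 ≈ 559.41 - 265.95*I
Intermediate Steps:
f(m) = ⅑ + m/9 (f(m) = (1 + m)/9 = (1 + m)*(⅑) = ⅑ + m/9)
v(K) = 15/K (v(K) = (-3*(-5))/K = 15/K)
(v(-30) + ((√(19 - 49) - 22) + f(-17)))² = (15/(-30) + ((√(19 - 49) - 22) + (⅑ + (⅑)*(-17))))² = (15*(-1/30) + ((√(-30) - 22) + (⅑ - 17/9)))² = (-½ + ((I*√30 - 22) - 16/9))² = (-½ + ((-22 + I*√30) - 16/9))² = (-½ + (-214/9 + I*√30))² = (-437/18 + I*√30)²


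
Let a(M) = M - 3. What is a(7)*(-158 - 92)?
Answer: -1000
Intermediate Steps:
a(M) = -3 + M
a(7)*(-158 - 92) = (-3 + 7)*(-158 - 92) = 4*(-250) = -1000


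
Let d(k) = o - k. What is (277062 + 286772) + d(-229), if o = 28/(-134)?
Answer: 37792207/67 ≈ 5.6406e+5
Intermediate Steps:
o = -14/67 (o = 28*(-1/134) = -14/67 ≈ -0.20896)
d(k) = -14/67 - k
(277062 + 286772) + d(-229) = (277062 + 286772) + (-14/67 - 1*(-229)) = 563834 + (-14/67 + 229) = 563834 + 15329/67 = 37792207/67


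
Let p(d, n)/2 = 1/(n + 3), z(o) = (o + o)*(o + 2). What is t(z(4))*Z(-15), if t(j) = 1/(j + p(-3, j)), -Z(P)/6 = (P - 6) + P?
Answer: 5508/1225 ≈ 4.4963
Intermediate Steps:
z(o) = 2*o*(2 + o) (z(o) = (2*o)*(2 + o) = 2*o*(2 + o))
p(d, n) = 2/(3 + n) (p(d, n) = 2/(n + 3) = 2/(3 + n))
Z(P) = 36 - 12*P (Z(P) = -6*((P - 6) + P) = -6*((-6 + P) + P) = -6*(-6 + 2*P) = 36 - 12*P)
t(j) = 1/(j + 2/(3 + j))
t(z(4))*Z(-15) = ((3 + 2*4*(2 + 4))/(2 + (2*4*(2 + 4))*(3 + 2*4*(2 + 4))))*(36 - 12*(-15)) = ((3 + 2*4*6)/(2 + (2*4*6)*(3 + 2*4*6)))*(36 + 180) = ((3 + 48)/(2 + 48*(3 + 48)))*216 = (51/(2 + 48*51))*216 = (51/(2 + 2448))*216 = (51/2450)*216 = 5508/1225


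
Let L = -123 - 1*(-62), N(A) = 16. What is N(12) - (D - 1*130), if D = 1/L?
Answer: 8907/61 ≈ 146.02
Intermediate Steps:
L = -61 (L = -123 + 62 = -61)
D = -1/61 (D = 1/(-61) = -1/61 ≈ -0.016393)
N(12) - (D - 1*130) = 16 - (-1/61 - 1*130) = 16 - (-1/61 - 130) = 16 - 1*(-7931/61) = 16 + 7931/61 = 8907/61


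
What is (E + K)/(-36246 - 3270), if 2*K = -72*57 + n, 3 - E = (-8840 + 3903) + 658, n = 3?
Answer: -4463/79032 ≈ -0.056471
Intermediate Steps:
E = 4282 (E = 3 - ((-8840 + 3903) + 658) = 3 - (-4937 + 658) = 3 - 1*(-4279) = 3 + 4279 = 4282)
K = -4101/2 (K = (-72*57 + 3)/2 = (-4104 + 3)/2 = (½)*(-4101) = -4101/2 ≈ -2050.5)
(E + K)/(-36246 - 3270) = (4282 - 4101/2)/(-36246 - 3270) = (4463/2)/(-39516) = (4463/2)*(-1/39516) = -4463/79032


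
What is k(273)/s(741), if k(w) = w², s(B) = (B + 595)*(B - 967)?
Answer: -74529/301936 ≈ -0.24684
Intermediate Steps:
s(B) = (-967 + B)*(595 + B) (s(B) = (595 + B)*(-967 + B) = (-967 + B)*(595 + B))
k(273)/s(741) = 273²/(-575365 + 741² - 372*741) = 74529/(-575365 + 549081 - 275652) = 74529/(-301936) = 74529*(-1/301936) = -74529/301936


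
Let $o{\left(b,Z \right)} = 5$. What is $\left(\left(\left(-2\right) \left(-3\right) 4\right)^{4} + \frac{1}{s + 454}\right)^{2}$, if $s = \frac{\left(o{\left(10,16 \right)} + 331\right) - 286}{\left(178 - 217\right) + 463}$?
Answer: $\frac{1020232020459969523600}{9268490529} \approx 1.1008 \cdot 10^{11}$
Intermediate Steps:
$s = \frac{25}{212}$ ($s = \frac{\left(5 + 331\right) - 286}{\left(178 - 217\right) + 463} = \frac{336 - 286}{\left(178 - 217\right) + 463} = \frac{50}{-39 + 463} = \frac{50}{424} = 50 \cdot \frac{1}{424} = \frac{25}{212} \approx 0.11792$)
$\left(\left(\left(-2\right) \left(-3\right) 4\right)^{4} + \frac{1}{s + 454}\right)^{2} = \left(\left(\left(-2\right) \left(-3\right) 4\right)^{4} + \frac{1}{\frac{25}{212} + 454}\right)^{2} = \left(\left(6 \cdot 4\right)^{4} + \frac{1}{\frac{96273}{212}}\right)^{2} = \left(24^{4} + \frac{212}{96273}\right)^{2} = \left(331776 + \frac{212}{96273}\right)^{2} = \left(\frac{31941071060}{96273}\right)^{2} = \frac{1020232020459969523600}{9268490529}$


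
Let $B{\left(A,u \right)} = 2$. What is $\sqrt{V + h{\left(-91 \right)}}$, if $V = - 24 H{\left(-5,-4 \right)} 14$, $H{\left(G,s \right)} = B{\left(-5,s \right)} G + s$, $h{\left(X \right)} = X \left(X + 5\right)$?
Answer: $\sqrt{12530} \approx 111.94$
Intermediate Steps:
$h{\left(X \right)} = X \left(5 + X\right)$
$H{\left(G,s \right)} = s + 2 G$ ($H{\left(G,s \right)} = 2 G + s = s + 2 G$)
$V = 4704$ ($V = - 24 \left(-4 + 2 \left(-5\right)\right) 14 = - 24 \left(-4 - 10\right) 14 = \left(-24\right) \left(-14\right) 14 = 336 \cdot 14 = 4704$)
$\sqrt{V + h{\left(-91 \right)}} = \sqrt{4704 - 91 \left(5 - 91\right)} = \sqrt{4704 - -7826} = \sqrt{4704 + 7826} = \sqrt{12530}$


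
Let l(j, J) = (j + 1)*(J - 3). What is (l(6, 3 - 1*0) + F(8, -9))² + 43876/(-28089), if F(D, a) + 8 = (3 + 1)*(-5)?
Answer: 21977900/28089 ≈ 782.44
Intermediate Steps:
l(j, J) = (1 + j)*(-3 + J)
F(D, a) = -28 (F(D, a) = -8 + (3 + 1)*(-5) = -8 + 4*(-5) = -8 - 20 = -28)
(l(6, 3 - 1*0) + F(8, -9))² + 43876/(-28089) = ((-3 + (3 - 1*0) - 3*6 + (3 - 1*0)*6) - 28)² + 43876/(-28089) = ((-3 + (3 + 0) - 18 + (3 + 0)*6) - 28)² + 43876*(-1/28089) = ((-3 + 3 - 18 + 3*6) - 28)² - 43876/28089 = ((-3 + 3 - 18 + 18) - 28)² - 43876/28089 = (0 - 28)² - 43876/28089 = (-28)² - 43876/28089 = 784 - 43876/28089 = 21977900/28089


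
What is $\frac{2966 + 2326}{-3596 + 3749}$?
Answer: $\frac{588}{17} \approx 34.588$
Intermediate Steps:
$\frac{2966 + 2326}{-3596 + 3749} = \frac{5292}{153} = 5292 \cdot \frac{1}{153} = \frac{588}{17}$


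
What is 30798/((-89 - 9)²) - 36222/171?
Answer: -57101605/273714 ≈ -208.62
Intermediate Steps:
30798/((-89 - 9)²) - 36222/171 = 30798/((-98)²) - 36222*1/171 = 30798/9604 - 12074/57 = 30798*(1/9604) - 12074/57 = 15399/4802 - 12074/57 = -57101605/273714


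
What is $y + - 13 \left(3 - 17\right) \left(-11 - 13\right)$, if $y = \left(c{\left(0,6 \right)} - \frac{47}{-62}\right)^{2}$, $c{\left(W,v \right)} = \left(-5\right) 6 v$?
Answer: $\frac{106708177}{3844} \approx 27760.0$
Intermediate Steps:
$c{\left(W,v \right)} = - 30 v$
$y = \frac{123498769}{3844}$ ($y = \left(\left(-30\right) 6 - \frac{47}{-62}\right)^{2} = \left(-180 - - \frac{47}{62}\right)^{2} = \left(-180 + \frac{47}{62}\right)^{2} = \left(- \frac{11113}{62}\right)^{2} = \frac{123498769}{3844} \approx 32128.0$)
$y + - 13 \left(3 - 17\right) \left(-11 - 13\right) = \frac{123498769}{3844} + - 13 \left(3 - 17\right) \left(-11 - 13\right) = \frac{123498769}{3844} + \left(-13\right) \left(-14\right) \left(-11 - 13\right) = \frac{123498769}{3844} + 182 \left(-24\right) = \frac{123498769}{3844} - 4368 = \frac{106708177}{3844}$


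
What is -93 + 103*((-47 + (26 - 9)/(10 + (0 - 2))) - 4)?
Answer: -41017/8 ≈ -5127.1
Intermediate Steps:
-93 + 103*((-47 + (26 - 9)/(10 + (0 - 2))) - 4) = -93 + 103*((-47 + 17/(10 - 2)) - 4) = -93 + 103*((-47 + 17/8) - 4) = -93 + 103*(-359/8 - 4) = -93 + 103*(-391/8) = -93 - 40273/8 = -41017/8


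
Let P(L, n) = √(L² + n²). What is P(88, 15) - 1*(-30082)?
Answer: 30082 + √7969 ≈ 30171.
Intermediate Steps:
P(88, 15) - 1*(-30082) = √(88² + 15²) - 1*(-30082) = √(7744 + 225) + 30082 = √7969 + 30082 = 30082 + √7969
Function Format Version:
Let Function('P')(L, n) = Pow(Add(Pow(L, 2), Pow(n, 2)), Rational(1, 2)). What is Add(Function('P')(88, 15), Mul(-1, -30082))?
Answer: Add(30082, Pow(7969, Rational(1, 2))) ≈ 30171.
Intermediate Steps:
Add(Function('P')(88, 15), Mul(-1, -30082)) = Add(Pow(Add(Pow(88, 2), Pow(15, 2)), Rational(1, 2)), Mul(-1, -30082)) = Add(Pow(Add(7744, 225), Rational(1, 2)), 30082) = Add(Pow(7969, Rational(1, 2)), 30082) = Add(30082, Pow(7969, Rational(1, 2)))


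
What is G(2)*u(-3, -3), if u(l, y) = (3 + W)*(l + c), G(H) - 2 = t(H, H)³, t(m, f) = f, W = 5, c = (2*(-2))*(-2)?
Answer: 400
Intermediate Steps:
c = 8 (c = -4*(-2) = 8)
G(H) = 2 + H³
u(l, y) = 64 + 8*l (u(l, y) = (3 + 5)*(l + 8) = 8*(8 + l) = 64 + 8*l)
G(2)*u(-3, -3) = (2 + 2³)*(64 + 8*(-3)) = (2 + 8)*(64 - 24) = 10*40 = 400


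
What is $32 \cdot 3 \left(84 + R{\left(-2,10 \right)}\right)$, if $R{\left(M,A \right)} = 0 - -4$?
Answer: $8448$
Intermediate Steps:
$R{\left(M,A \right)} = 4$ ($R{\left(M,A \right)} = 0 + 4 = 4$)
$32 \cdot 3 \left(84 + R{\left(-2,10 \right)}\right) = 32 \cdot 3 \left(84 + 4\right) = 96 \cdot 88 = 8448$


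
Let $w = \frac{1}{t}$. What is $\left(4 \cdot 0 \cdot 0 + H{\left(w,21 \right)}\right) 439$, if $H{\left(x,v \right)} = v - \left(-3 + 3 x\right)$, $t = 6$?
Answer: $\frac{20633}{2} \approx 10317.0$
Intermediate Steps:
$w = \frac{1}{6} \approx 0.16667$
$H{\left(x,v \right)} = 3 + v - 3 x$ ($H{\left(x,v \right)} = v - \left(-3 + 3 x\right) = 3 + v - 3 x$)
$\left(4 \cdot 0 \cdot 0 + H{\left(w,21 \right)}\right) 439 = \left(4 \cdot 0 \cdot 0 + \left(3 + 21 - \frac{1}{2}\right)\right) 439 = \left(0 \cdot 0 + \left(3 + 21 - \frac{1}{2}\right)\right) 439 = \left(0 + \frac{47}{2}\right) 439 = \frac{47}{2} \cdot 439 = \frac{20633}{2}$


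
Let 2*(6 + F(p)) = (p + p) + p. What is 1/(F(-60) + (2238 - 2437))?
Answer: -1/295 ≈ -0.0033898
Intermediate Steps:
F(p) = -6 + 3*p/2 (F(p) = -6 + ((p + p) + p)/2 = -6 + (2*p + p)/2 = -6 + (3*p)/2 = -6 + 3*p/2)
1/(F(-60) + (2238 - 2437)) = 1/((-6 + (3/2)*(-60)) + (2238 - 2437)) = 1/((-6 - 90) - 199) = 1/(-96 - 199) = 1/(-295) = -1/295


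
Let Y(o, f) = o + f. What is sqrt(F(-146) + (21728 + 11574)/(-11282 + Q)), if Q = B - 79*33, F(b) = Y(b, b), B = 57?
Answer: I*sqrt(3520456667)/3458 ≈ 17.158*I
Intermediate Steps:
Y(o, f) = f + o
F(b) = 2*b (F(b) = b + b = 2*b)
Q = -2550 (Q = 57 - 79*33 = 57 - 2607 = -2550)
sqrt(F(-146) + (21728 + 11574)/(-11282 + Q)) = sqrt(2*(-146) + (21728 + 11574)/(-11282 - 2550)) = sqrt(-292 + 33302/(-13832)) = sqrt(-292 + 33302*(-1/13832)) = sqrt(-292 - 16651/6916) = sqrt(-2036123/6916) = I*sqrt(3520456667)/3458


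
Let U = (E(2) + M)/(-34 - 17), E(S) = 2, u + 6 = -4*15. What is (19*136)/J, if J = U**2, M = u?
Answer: 840123/512 ≈ 1640.9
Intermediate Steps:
u = -66 (u = -6 - 4*15 = -6 - 60 = -66)
M = -66
U = 64/51 (U = (2 - 66)/(-34 - 17) = -64/(-51) = -64*(-1/51) = 64/51 ≈ 1.2549)
J = 4096/2601 (J = (64/51)**2 = 4096/2601 ≈ 1.5748)
(19*136)/J = (19*136)/(4096/2601) = 2584*(2601/4096) = 840123/512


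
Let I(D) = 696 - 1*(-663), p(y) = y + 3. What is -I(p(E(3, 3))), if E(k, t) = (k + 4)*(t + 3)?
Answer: -1359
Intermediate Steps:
E(k, t) = (3 + t)*(4 + k) (E(k, t) = (4 + k)*(3 + t) = (3 + t)*(4 + k))
p(y) = 3 + y
I(D) = 1359 (I(D) = 696 + 663 = 1359)
-I(p(E(3, 3))) = -1*1359 = -1359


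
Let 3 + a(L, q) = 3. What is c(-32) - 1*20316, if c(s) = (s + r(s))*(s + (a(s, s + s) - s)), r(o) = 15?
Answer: -20316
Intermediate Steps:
a(L, q) = 0 (a(L, q) = -3 + 3 = 0)
c(s) = 0 (c(s) = (s + 15)*(s + (0 - s)) = (15 + s)*(s - s) = (15 + s)*0 = 0)
c(-32) - 1*20316 = 0 - 1*20316 = 0 - 20316 = -20316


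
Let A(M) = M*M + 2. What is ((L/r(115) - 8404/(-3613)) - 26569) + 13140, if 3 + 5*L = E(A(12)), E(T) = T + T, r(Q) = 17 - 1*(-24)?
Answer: -9943623308/740665 ≈ -13425.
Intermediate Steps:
r(Q) = 41 (r(Q) = 17 + 24 = 41)
A(M) = 2 + M² (A(M) = M² + 2 = 2 + M²)
E(T) = 2*T
L = 289/5 (L = -⅗ + (2*(2 + 12²))/5 = -⅗ + (2*(2 + 144))/5 = -⅗ + (2*146)/5 = -⅗ + (⅕)*292 = -⅗ + 292/5 = 289/5 ≈ 57.800)
((L/r(115) - 8404/(-3613)) - 26569) + 13140 = (((289/5)/41 - 8404/(-3613)) - 26569) + 13140 = (((289/5)*(1/41) - 8404*(-1/3613)) - 26569) + 13140 = ((289/205 + 8404/3613) - 26569) + 13140 = (2766977/740665 - 26569) + 13140 = -19675961408/740665 + 13140 = -9943623308/740665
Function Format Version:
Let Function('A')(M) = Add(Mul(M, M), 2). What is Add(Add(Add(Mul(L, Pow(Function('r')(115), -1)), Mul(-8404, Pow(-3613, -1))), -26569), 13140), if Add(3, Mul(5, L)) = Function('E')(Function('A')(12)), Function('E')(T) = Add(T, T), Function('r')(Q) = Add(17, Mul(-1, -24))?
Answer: Rational(-9943623308, 740665) ≈ -13425.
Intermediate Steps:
Function('r')(Q) = 41 (Function('r')(Q) = Add(17, 24) = 41)
Function('A')(M) = Add(2, Pow(M, 2)) (Function('A')(M) = Add(Pow(M, 2), 2) = Add(2, Pow(M, 2)))
Function('E')(T) = Mul(2, T)
L = Rational(289, 5) (L = Add(Rational(-3, 5), Mul(Rational(1, 5), Mul(2, Add(2, Pow(12, 2))))) = Add(Rational(-3, 5), Mul(Rational(1, 5), Mul(2, Add(2, 144)))) = Add(Rational(-3, 5), Mul(Rational(1, 5), Mul(2, 146))) = Add(Rational(-3, 5), Mul(Rational(1, 5), 292)) = Add(Rational(-3, 5), Rational(292, 5)) = Rational(289, 5) ≈ 57.800)
Add(Add(Add(Mul(L, Pow(Function('r')(115), -1)), Mul(-8404, Pow(-3613, -1))), -26569), 13140) = Add(Add(Add(Mul(Rational(289, 5), Pow(41, -1)), Mul(-8404, Pow(-3613, -1))), -26569), 13140) = Add(Add(Add(Mul(Rational(289, 5), Rational(1, 41)), Mul(-8404, Rational(-1, 3613))), -26569), 13140) = Add(Add(Add(Rational(289, 205), Rational(8404, 3613)), -26569), 13140) = Add(Add(Rational(2766977, 740665), -26569), 13140) = Add(Rational(-19675961408, 740665), 13140) = Rational(-9943623308, 740665)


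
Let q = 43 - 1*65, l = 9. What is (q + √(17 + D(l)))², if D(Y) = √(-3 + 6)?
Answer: (22 - √(17 + √3))² ≈ 312.30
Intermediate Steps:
D(Y) = √3
q = -22 (q = 43 - 65 = -22)
(q + √(17 + D(l)))² = (-22 + √(17 + √3))²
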